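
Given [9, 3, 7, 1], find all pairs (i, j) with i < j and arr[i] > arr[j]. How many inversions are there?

Finding inversions in [9, 3, 7, 1]:

(0, 1): arr[0]=9 > arr[1]=3
(0, 2): arr[0]=9 > arr[2]=7
(0, 3): arr[0]=9 > arr[3]=1
(1, 3): arr[1]=3 > arr[3]=1
(2, 3): arr[2]=7 > arr[3]=1

Total inversions: 5

The array has 5 inversion(s): (0,1), (0,2), (0,3), (1,3), (2,3). Each pair (i,j) satisfies i < j and arr[i] > arr[j].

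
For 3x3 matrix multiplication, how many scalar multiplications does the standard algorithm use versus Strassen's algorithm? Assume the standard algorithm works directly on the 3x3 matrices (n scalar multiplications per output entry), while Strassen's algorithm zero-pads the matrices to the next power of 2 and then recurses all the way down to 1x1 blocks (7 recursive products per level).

Matrix multiplication for 3x3 matrices:

Strassen's algorithm requires power-of-2 dimensions. Pad 3x3 to 4x4 (next power of 2).

Standard algorithm: 3^3 = 27 multiplications
Strassen's algorithm: 7^(log2(4)) = 7^2 = 49 multiplications
Difference: 27 - 49 = -22 (Strassen uses MORE here due to padding overhead — for small or just-over-power-of-2 n, padding can outweigh the per-level savings)

Standard: 27 multiplications (3^3). Strassen: 49 multiplications (7^2, after padding to 4x4). Strassen reduces 8 recursive multiplications to 7 at each level.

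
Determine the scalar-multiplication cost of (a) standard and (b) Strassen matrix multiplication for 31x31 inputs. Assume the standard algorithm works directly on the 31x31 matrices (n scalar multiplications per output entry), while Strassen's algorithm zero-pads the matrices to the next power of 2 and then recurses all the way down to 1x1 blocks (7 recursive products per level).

Matrix multiplication for 31x31 matrices:

Strassen's algorithm requires power-of-2 dimensions. Pad 31x31 to 32x32 (next power of 2).

Standard algorithm: 31^3 = 29791 multiplications
Strassen's algorithm: 7^(log2(32)) = 7^5 = 16807 multiplications
Savings: 29791 - 16807 = 12984 multiplications

Standard: 29791 multiplications (31^3). Strassen: 16807 multiplications (7^5, after padding to 32x32). Strassen reduces 8 recursive multiplications to 7 at each level.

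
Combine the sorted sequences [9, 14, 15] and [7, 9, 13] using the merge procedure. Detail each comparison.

Merging process:

Compare 9 vs 7: take 7 from right. Merged: [7]
Compare 9 vs 9: take 9 from left. Merged: [7, 9]
Compare 14 vs 9: take 9 from right. Merged: [7, 9, 9]
Compare 14 vs 13: take 13 from right. Merged: [7, 9, 9, 13]
Append remaining from left: [14, 15]. Merged: [7, 9, 9, 13, 14, 15]

Final merged array: [7, 9, 9, 13, 14, 15]
Total comparisons: 4

The merged array is [7, 9, 9, 13, 14, 15], requiring 4 comparisons. The merge step runs in O(n) time where n is the total number of elements.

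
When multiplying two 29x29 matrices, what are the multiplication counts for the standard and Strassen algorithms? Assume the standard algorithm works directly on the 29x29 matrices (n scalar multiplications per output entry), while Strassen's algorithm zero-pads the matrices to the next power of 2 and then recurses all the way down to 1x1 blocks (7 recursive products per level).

Matrix multiplication for 29x29 matrices:

Strassen's algorithm requires power-of-2 dimensions. Pad 29x29 to 32x32 (next power of 2).

Standard algorithm: 29^3 = 24389 multiplications
Strassen's algorithm: 7^(log2(32)) = 7^5 = 16807 multiplications
Savings: 24389 - 16807 = 7582 multiplications

Standard: 24389 multiplications (29^3). Strassen: 16807 multiplications (7^5, after padding to 32x32). Strassen reduces 8 recursive multiplications to 7 at each level.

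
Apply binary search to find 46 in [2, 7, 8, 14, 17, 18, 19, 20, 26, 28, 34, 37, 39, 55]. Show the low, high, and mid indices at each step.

Binary search for 46 in [2, 7, 8, 14, 17, 18, 19, 20, 26, 28, 34, 37, 39, 55]:

lo=0, hi=13, mid=6, arr[mid]=19 -> 19 < 46, search right half
lo=7, hi=13, mid=10, arr[mid]=34 -> 34 < 46, search right half
lo=11, hi=13, mid=12, arr[mid]=39 -> 39 < 46, search right half
lo=13, hi=13, mid=13, arr[mid]=55 -> 55 > 46, search left half
lo=13 > hi=12, target 46 not found

Binary search determines that 46 is not in the array after 4 comparisons. The search space was exhausted without finding the target.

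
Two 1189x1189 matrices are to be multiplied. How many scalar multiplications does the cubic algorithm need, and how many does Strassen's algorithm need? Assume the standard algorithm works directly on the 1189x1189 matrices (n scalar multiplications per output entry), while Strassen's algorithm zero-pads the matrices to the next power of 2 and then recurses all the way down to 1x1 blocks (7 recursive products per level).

Matrix multiplication for 1189x1189 matrices:

Strassen's algorithm requires power-of-2 dimensions. Pad 1189x1189 to 2048x2048 (next power of 2).

Standard algorithm: 1189^3 = 1680914269 multiplications
Strassen's algorithm: 7^(log2(2048)) = 7^11 = 1977326743 multiplications
Difference: 1680914269 - 1977326743 = -296412474 (Strassen uses MORE here due to padding overhead — for small or just-over-power-of-2 n, padding can outweigh the per-level savings)

Standard: 1680914269 multiplications (1189^3). Strassen: 1977326743 multiplications (7^11, after padding to 2048x2048). Strassen reduces 8 recursive multiplications to 7 at each level.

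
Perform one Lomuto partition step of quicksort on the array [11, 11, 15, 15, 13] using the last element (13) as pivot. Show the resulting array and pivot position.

Lomuto partition with pivot = 13:

Initial array: [11, 11, 15, 15, 13]

arr[0]=11 <= 13: swap with position 0, array becomes [11, 11, 15, 15, 13]
arr[1]=11 <= 13: swap with position 1, array becomes [11, 11, 15, 15, 13]
arr[2]=15 > 13: no swap
arr[3]=15 > 13: no swap

Place pivot at position 2: [11, 11, 13, 15, 15]
Pivot position: 2

After partitioning with pivot 13, the array becomes [11, 11, 13, 15, 15]. The pivot is placed at index 2. All elements to the left of the pivot are <= 13, and all elements to the right are > 13.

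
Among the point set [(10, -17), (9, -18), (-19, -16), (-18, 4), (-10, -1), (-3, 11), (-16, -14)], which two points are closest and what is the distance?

Computing all pairwise distances among 7 points:

d((10, -17), (9, -18)) = 1.4142 <-- minimum
d((10, -17), (-19, -16)) = 29.0172
d((10, -17), (-18, 4)) = 35.0
d((10, -17), (-10, -1)) = 25.6125
d((10, -17), (-3, 11)) = 30.8707
d((10, -17), (-16, -14)) = 26.1725
d((9, -18), (-19, -16)) = 28.0713
d((9, -18), (-18, 4)) = 34.8281
d((9, -18), (-10, -1)) = 25.4951
d((9, -18), (-3, 11)) = 31.3847
d((9, -18), (-16, -14)) = 25.318
d((-19, -16), (-18, 4)) = 20.025
d((-19, -16), (-10, -1)) = 17.4929
d((-19, -16), (-3, 11)) = 31.3847
d((-19, -16), (-16, -14)) = 3.6056
d((-18, 4), (-10, -1)) = 9.434
d((-18, 4), (-3, 11)) = 16.5529
d((-18, 4), (-16, -14)) = 18.1108
d((-10, -1), (-3, 11)) = 13.8924
d((-10, -1), (-16, -14)) = 14.3178
d((-3, 11), (-16, -14)) = 28.178

Closest pair: (10, -17) and (9, -18) with distance 1.4142

The closest pair is (10, -17) and (9, -18) with Euclidean distance 1.4142. For 7 points, brute-force pairwise comparison is shown above. For large n, the divide-and-conquer algorithm (sort by x, recurse on halves, check the dividing strip) achieves O(n log n).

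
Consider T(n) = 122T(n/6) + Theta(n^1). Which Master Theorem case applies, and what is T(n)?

Master Theorem for T(n) = 122T(n/6) + O(n^1):

a = 122, b = 6, c = 1
log_b(a) = log_6(122) = 2.6812

Case 1: c = 1 < log_6(122) = 2.6812
T(n) = O(n^(log_6 122))

For T(n) = 122T(n/6) + O(n^1): log_6(122) = 2.6812. This is Case 1 of the Master Theorem (c < log_b(a), work dominated by leaves), giving O(n^(log_6 122)).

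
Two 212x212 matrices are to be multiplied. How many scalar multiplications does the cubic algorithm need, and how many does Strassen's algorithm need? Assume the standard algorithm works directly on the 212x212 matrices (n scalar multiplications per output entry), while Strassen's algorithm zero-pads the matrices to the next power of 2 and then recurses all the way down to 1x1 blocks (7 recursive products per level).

Matrix multiplication for 212x212 matrices:

Strassen's algorithm requires power-of-2 dimensions. Pad 212x212 to 256x256 (next power of 2).

Standard algorithm: 212^3 = 9528128 multiplications
Strassen's algorithm: 7^(log2(256)) = 7^8 = 5764801 multiplications
Savings: 9528128 - 5764801 = 3763327 multiplications

Standard: 9528128 multiplications (212^3). Strassen: 5764801 multiplications (7^8, after padding to 256x256). Strassen reduces 8 recursive multiplications to 7 at each level.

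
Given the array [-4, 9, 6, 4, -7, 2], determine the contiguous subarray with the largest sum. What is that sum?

Using Kadane's algorithm on [-4, 9, 6, 4, -7, 2]:

Scanning through the array:
Position 1 (value 9): max_ending_here = 9, max_so_far = 9
Position 2 (value 6): max_ending_here = 15, max_so_far = 15
Position 3 (value 4): max_ending_here = 19, max_so_far = 19
Position 4 (value -7): max_ending_here = 12, max_so_far = 19
Position 5 (value 2): max_ending_here = 14, max_so_far = 19

Maximum subarray: [9, 6, 4]
Maximum sum: 19

The maximum subarray is [9, 6, 4] with sum 19. This subarray runs from index 1 to index 3.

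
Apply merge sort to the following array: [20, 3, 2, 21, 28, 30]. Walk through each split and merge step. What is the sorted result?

Merge sort trace:

Split: [20, 3, 2, 21, 28, 30] -> [20, 3, 2] and [21, 28, 30]
  Split: [20, 3, 2] -> [20] and [3, 2]
    Split: [3, 2] -> [3] and [2]
    Merge: [3] + [2] -> [2, 3]
  Merge: [20] + [2, 3] -> [2, 3, 20]
  Split: [21, 28, 30] -> [21] and [28, 30]
    Split: [28, 30] -> [28] and [30]
    Merge: [28] + [30] -> [28, 30]
  Merge: [21] + [28, 30] -> [21, 28, 30]
Merge: [2, 3, 20] + [21, 28, 30] -> [2, 3, 20, 21, 28, 30]

Final sorted array: [2, 3, 20, 21, 28, 30]

The merge sort proceeds by recursively splitting the array and merging sorted halves.
After all merges, the sorted array is [2, 3, 20, 21, 28, 30].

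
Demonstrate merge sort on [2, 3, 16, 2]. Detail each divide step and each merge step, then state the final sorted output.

Merge sort trace:

Split: [2, 3, 16, 2] -> [2, 3] and [16, 2]
  Split: [2, 3] -> [2] and [3]
  Merge: [2] + [3] -> [2, 3]
  Split: [16, 2] -> [16] and [2]
  Merge: [16] + [2] -> [2, 16]
Merge: [2, 3] + [2, 16] -> [2, 2, 3, 16]

Final sorted array: [2, 2, 3, 16]

The merge sort proceeds by recursively splitting the array and merging sorted halves.
After all merges, the sorted array is [2, 2, 3, 16].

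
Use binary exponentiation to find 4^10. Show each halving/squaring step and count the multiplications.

Computing 4^10 by squaring (build up from 4^1; each line after the first costs one multiplication):

4^1 = 4
4^2 = (4^1)^2 = 4^2 = 16
4^4 = (4^2)^2 = 16^2 = 256
4^5 = 4 * 4^4 = 4 * 256 = 1024
4^10 = (4^5)^2 = 1024^2 = 1048576

Result: 1048576
Multiplications needed: 4 (4 lines after 4^1)

4^10 = 1048576. Using exponentiation by squaring, this requires 4 multiplications. The key idea: if the exponent is even, square the half-power; if odd, multiply by the base once.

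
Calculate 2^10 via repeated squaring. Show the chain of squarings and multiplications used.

Computing 2^10 by squaring (build up from 2^1; each line after the first costs one multiplication):

2^1 = 2
2^2 = (2^1)^2 = 2^2 = 4
2^4 = (2^2)^2 = 4^2 = 16
2^5 = 2 * 2^4 = 2 * 16 = 32
2^10 = (2^5)^2 = 32^2 = 1024

Result: 1024
Multiplications needed: 4 (4 lines after 2^1)

2^10 = 1024. Using exponentiation by squaring, this requires 4 multiplications. The key idea: if the exponent is even, square the half-power; if odd, multiply by the base once.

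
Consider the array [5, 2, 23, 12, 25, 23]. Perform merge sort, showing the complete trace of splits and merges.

Merge sort trace:

Split: [5, 2, 23, 12, 25, 23] -> [5, 2, 23] and [12, 25, 23]
  Split: [5, 2, 23] -> [5] and [2, 23]
    Split: [2, 23] -> [2] and [23]
    Merge: [2] + [23] -> [2, 23]
  Merge: [5] + [2, 23] -> [2, 5, 23]
  Split: [12, 25, 23] -> [12] and [25, 23]
    Split: [25, 23] -> [25] and [23]
    Merge: [25] + [23] -> [23, 25]
  Merge: [12] + [23, 25] -> [12, 23, 25]
Merge: [2, 5, 23] + [12, 23, 25] -> [2, 5, 12, 23, 23, 25]

Final sorted array: [2, 5, 12, 23, 23, 25]

The merge sort proceeds by recursively splitting the array and merging sorted halves.
After all merges, the sorted array is [2, 5, 12, 23, 23, 25].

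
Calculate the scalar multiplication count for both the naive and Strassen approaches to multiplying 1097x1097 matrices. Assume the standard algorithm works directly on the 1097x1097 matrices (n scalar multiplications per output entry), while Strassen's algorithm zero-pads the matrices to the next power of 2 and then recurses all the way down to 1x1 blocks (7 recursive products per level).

Matrix multiplication for 1097x1097 matrices:

Strassen's algorithm requires power-of-2 dimensions. Pad 1097x1097 to 2048x2048 (next power of 2).

Standard algorithm: 1097^3 = 1320139673 multiplications
Strassen's algorithm: 7^(log2(2048)) = 7^11 = 1977326743 multiplications
Difference: 1320139673 - 1977326743 = -657187070 (Strassen uses MORE here due to padding overhead — for small or just-over-power-of-2 n, padding can outweigh the per-level savings)

Standard: 1320139673 multiplications (1097^3). Strassen: 1977326743 multiplications (7^11, after padding to 2048x2048). Strassen reduces 8 recursive multiplications to 7 at each level.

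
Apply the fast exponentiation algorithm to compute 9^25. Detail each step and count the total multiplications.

Computing 9^25 by squaring (build up from 9^1; each line after the first costs one multiplication):

9^1 = 9
9^2 = (9^1)^2 = 9^2 = 81
9^3 = 9 * 9^2 = 9 * 81 = 729
9^6 = (9^3)^2 = 729^2 = 531441
9^12 = (9^6)^2 = 531441^2 = 282429536481
9^24 = (9^12)^2 = 282429536481^2 = 79766443076872509863361
9^25 = 9 * 9^24 = 9 * 79766443076872509863361 = 717897987691852588770249

Result: 717897987691852588770249
Multiplications needed: 6 (6 lines after 9^1)

9^25 = 717897987691852588770249. Using exponentiation by squaring, this requires 6 multiplications. The key idea: if the exponent is even, square the half-power; if odd, multiply by the base once.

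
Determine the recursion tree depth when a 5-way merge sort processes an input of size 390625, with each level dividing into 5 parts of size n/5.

For divide and conquer with division factor 5:

Problem sizes at each level:
Level 0: 390625
Level 1: 78125
Level 2: 15625
Level 3: 3125
Level 4: 625
Level 5: 125
Level 6: 25
Level 7: 5
Level 8: 1

The root is level 0 and the size-1 base case is level 8 (the tree spans levels 0 through 8, i.e. 9 levels counting the root), so the depth is the number of divisions: log_5(390625) = 8

The recursion tree depth is log_5(390625) = 8. At each level, the problem size is divided by 5, so it takes 8 divisions to reduce to a base case of size 1. The algorithm makes 5 recursive calls at each level.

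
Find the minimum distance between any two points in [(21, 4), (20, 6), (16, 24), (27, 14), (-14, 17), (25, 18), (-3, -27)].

Computing all pairwise distances among 7 points:

d((21, 4), (20, 6)) = 2.2361 <-- minimum
d((21, 4), (16, 24)) = 20.6155
d((21, 4), (27, 14)) = 11.6619
d((21, 4), (-14, 17)) = 37.3363
d((21, 4), (25, 18)) = 14.5602
d((21, 4), (-3, -27)) = 39.2046
d((20, 6), (16, 24)) = 18.4391
d((20, 6), (27, 14)) = 10.6301
d((20, 6), (-14, 17)) = 35.7351
d((20, 6), (25, 18)) = 13.0
d((20, 6), (-3, -27)) = 40.2244
d((16, 24), (27, 14)) = 14.8661
d((16, 24), (-14, 17)) = 30.8058
d((16, 24), (25, 18)) = 10.8167
d((16, 24), (-3, -27)) = 54.4243
d((27, 14), (-14, 17)) = 41.1096
d((27, 14), (25, 18)) = 4.4721
d((27, 14), (-3, -27)) = 50.8035
d((-14, 17), (25, 18)) = 39.0128
d((-14, 17), (-3, -27)) = 45.3542
d((25, 18), (-3, -27)) = 53.0

Closest pair: (21, 4) and (20, 6) with distance 2.2361

The closest pair is (21, 4) and (20, 6) with Euclidean distance 2.2361. For 7 points, brute-force pairwise comparison is shown above. For large n, the divide-and-conquer algorithm (sort by x, recurse on halves, check the dividing strip) achieves O(n log n).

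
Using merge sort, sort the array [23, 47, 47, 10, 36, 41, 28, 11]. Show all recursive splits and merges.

Merge sort trace:

Split: [23, 47, 47, 10, 36, 41, 28, 11] -> [23, 47, 47, 10] and [36, 41, 28, 11]
  Split: [23, 47, 47, 10] -> [23, 47] and [47, 10]
    Split: [23, 47] -> [23] and [47]
    Merge: [23] + [47] -> [23, 47]
    Split: [47, 10] -> [47] and [10]
    Merge: [47] + [10] -> [10, 47]
  Merge: [23, 47] + [10, 47] -> [10, 23, 47, 47]
  Split: [36, 41, 28, 11] -> [36, 41] and [28, 11]
    Split: [36, 41] -> [36] and [41]
    Merge: [36] + [41] -> [36, 41]
    Split: [28, 11] -> [28] and [11]
    Merge: [28] + [11] -> [11, 28]
  Merge: [36, 41] + [11, 28] -> [11, 28, 36, 41]
Merge: [10, 23, 47, 47] + [11, 28, 36, 41] -> [10, 11, 23, 28, 36, 41, 47, 47]

Final sorted array: [10, 11, 23, 28, 36, 41, 47, 47]

The merge sort proceeds by recursively splitting the array and merging sorted halves.
After all merges, the sorted array is [10, 11, 23, 28, 36, 41, 47, 47].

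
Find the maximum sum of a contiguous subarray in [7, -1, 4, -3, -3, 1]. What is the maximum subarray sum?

Using Kadane's algorithm on [7, -1, 4, -3, -3, 1]:

Scanning through the array:
Position 1 (value -1): max_ending_here = 6, max_so_far = 7
Position 2 (value 4): max_ending_here = 10, max_so_far = 10
Position 3 (value -3): max_ending_here = 7, max_so_far = 10
Position 4 (value -3): max_ending_here = 4, max_so_far = 10
Position 5 (value 1): max_ending_here = 5, max_so_far = 10

Maximum subarray: [7, -1, 4]
Maximum sum: 10

The maximum subarray is [7, -1, 4] with sum 10. This subarray runs from index 0 to index 2.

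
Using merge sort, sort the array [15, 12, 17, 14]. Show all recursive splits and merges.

Merge sort trace:

Split: [15, 12, 17, 14] -> [15, 12] and [17, 14]
  Split: [15, 12] -> [15] and [12]
  Merge: [15] + [12] -> [12, 15]
  Split: [17, 14] -> [17] and [14]
  Merge: [17] + [14] -> [14, 17]
Merge: [12, 15] + [14, 17] -> [12, 14, 15, 17]

Final sorted array: [12, 14, 15, 17]

The merge sort proceeds by recursively splitting the array and merging sorted halves.
After all merges, the sorted array is [12, 14, 15, 17].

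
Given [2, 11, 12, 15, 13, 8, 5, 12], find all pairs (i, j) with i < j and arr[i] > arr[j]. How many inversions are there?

Finding inversions in [2, 11, 12, 15, 13, 8, 5, 12]:

(1, 5): arr[1]=11 > arr[5]=8
(1, 6): arr[1]=11 > arr[6]=5
(2, 5): arr[2]=12 > arr[5]=8
(2, 6): arr[2]=12 > arr[6]=5
(3, 4): arr[3]=15 > arr[4]=13
(3, 5): arr[3]=15 > arr[5]=8
(3, 6): arr[3]=15 > arr[6]=5
(3, 7): arr[3]=15 > arr[7]=12
(4, 5): arr[4]=13 > arr[5]=8
(4, 6): arr[4]=13 > arr[6]=5
(4, 7): arr[4]=13 > arr[7]=12
(5, 6): arr[5]=8 > arr[6]=5

Total inversions: 12

The array has 12 inversion(s): (1,5), (1,6), (2,5), (2,6), (3,4), (3,5), (3,6), (3,7), (4,5), (4,6), (4,7), (5,6). Each pair (i,j) satisfies i < j and arr[i] > arr[j].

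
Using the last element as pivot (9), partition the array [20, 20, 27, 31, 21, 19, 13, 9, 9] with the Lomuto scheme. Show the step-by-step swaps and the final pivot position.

Lomuto partition with pivot = 9:

Initial array: [20, 20, 27, 31, 21, 19, 13, 9, 9]

arr[0]=20 > 9: no swap
arr[1]=20 > 9: no swap
arr[2]=27 > 9: no swap
arr[3]=31 > 9: no swap
arr[4]=21 > 9: no swap
arr[5]=19 > 9: no swap
arr[6]=13 > 9: no swap
arr[7]=9 <= 9: swap with position 0, array becomes [9, 20, 27, 31, 21, 19, 13, 20, 9]

Place pivot at position 1: [9, 9, 27, 31, 21, 19, 13, 20, 20]
Pivot position: 1

After partitioning with pivot 9, the array becomes [9, 9, 27, 31, 21, 19, 13, 20, 20]. The pivot is placed at index 1. All elements to the left of the pivot are <= 9, and all elements to the right are > 9.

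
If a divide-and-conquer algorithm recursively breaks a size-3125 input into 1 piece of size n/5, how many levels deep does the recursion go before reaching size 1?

For divide and conquer with division factor 5:

Problem sizes at each level:
Level 0: 3125
Level 1: 625
Level 2: 125
Level 3: 25
Level 4: 5
Level 5: 1

The root is level 0 and the size-1 base case is level 5 (the tree spans levels 0 through 5, i.e. 6 levels counting the root), so the depth is the number of divisions: log_5(3125) = 5

The recursion tree depth is log_5(3125) = 5. At each level, the problem size is divided by 5, so it takes 5 divisions to reduce to a base case of size 1. The algorithm makes 1 recursive call at each level.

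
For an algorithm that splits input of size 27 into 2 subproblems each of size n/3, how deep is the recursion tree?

For divide and conquer with division factor 3:

Problem sizes at each level:
Level 0: 27
Level 1: 9
Level 2: 3
Level 3: 1

The root is level 0 and the size-1 base case is level 3 (the tree spans levels 0 through 3, i.e. 4 levels counting the root), so the depth is the number of divisions: log_3(27) = 3

The recursion tree depth is log_3(27) = 3. At each level, the problem size is divided by 3, so it takes 3 divisions to reduce to a base case of size 1. The algorithm makes 2 recursive calls at each level.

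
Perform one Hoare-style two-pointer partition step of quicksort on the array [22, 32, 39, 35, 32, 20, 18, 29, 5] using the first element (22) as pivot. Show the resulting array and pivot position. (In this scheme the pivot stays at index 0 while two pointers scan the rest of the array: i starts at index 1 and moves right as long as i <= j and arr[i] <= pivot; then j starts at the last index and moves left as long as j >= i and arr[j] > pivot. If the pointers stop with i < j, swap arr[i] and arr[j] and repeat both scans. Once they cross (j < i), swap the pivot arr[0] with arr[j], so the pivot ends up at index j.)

Hoare-style two-pointer partition with pivot = 22:

Initial array: [22, 32, 39, 35, 32, 20, 18, 29, 5]

Pointers start at i = 1, j = 8.
i stops at index 1 (arr[1]=32 > 22), j stops at index 8 (arr[8]=5 <= 22): swap arr[1] and arr[8], array becomes [22, 5, 39, 35, 32, 20, 18, 29, 32]
i stops at index 2 (arr[2]=39 > 22), j stops at index 6 (arr[6]=18 <= 22): swap arr[2] and arr[6], array becomes [22, 5, 18, 35, 32, 20, 39, 29, 32]
i stops at index 3 (arr[3]=35 > 22), j stops at index 5 (arr[5]=20 <= 22): swap arr[3] and arr[5], array becomes [22, 5, 18, 20, 32, 35, 39, 29, 32]
i ends at 4, j ends at 3: the pointers have crossed (j < i), so scanning stops.

Swap pivot arr[0] with arr[3] to place pivot at position 3: [20, 5, 18, 22, 32, 35, 39, 29, 32]
Pivot position: 3

After partitioning with pivot 22, the array becomes [20, 5, 18, 22, 32, 35, 39, 29, 32]. The pivot is placed at index 3. All elements to the left of the pivot are <= 22, and all elements to the right are > 22.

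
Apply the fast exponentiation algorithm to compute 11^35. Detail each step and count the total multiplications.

Computing 11^35 by squaring (build up from 11^1; each line after the first costs one multiplication):

11^1 = 11
11^2 = (11^1)^2 = 11^2 = 121
11^4 = (11^2)^2 = 121^2 = 14641
11^8 = (11^4)^2 = 14641^2 = 214358881
11^16 = (11^8)^2 = 214358881^2 = 45949729863572161
11^17 = 11 * 11^16 = 11 * 45949729863572161 = 505447028499293771
11^34 = (11^17)^2 = 505447028499293771^2 = 255476698618765889551019445759400441
11^35 = 11 * 11^34 = 11 * 255476698618765889551019445759400441 = 2810243684806424785061213903353404851

Result: 2810243684806424785061213903353404851
Multiplications needed: 7 (7 lines after 11^1)

11^35 = 2810243684806424785061213903353404851. Using exponentiation by squaring, this requires 7 multiplications. The key idea: if the exponent is even, square the half-power; if odd, multiply by the base once.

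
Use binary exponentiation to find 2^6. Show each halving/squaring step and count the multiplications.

Computing 2^6 by squaring (build up from 2^1; each line after the first costs one multiplication):

2^1 = 2
2^2 = (2^1)^2 = 2^2 = 4
2^3 = 2 * 2^2 = 2 * 4 = 8
2^6 = (2^3)^2 = 8^2 = 64

Result: 64
Multiplications needed: 3 (3 lines after 2^1)

2^6 = 64. Using exponentiation by squaring, this requires 3 multiplications. The key idea: if the exponent is even, square the half-power; if odd, multiply by the base once.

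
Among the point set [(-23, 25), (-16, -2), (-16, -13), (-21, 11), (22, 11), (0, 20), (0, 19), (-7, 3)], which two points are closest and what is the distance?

Computing all pairwise distances among 8 points:

d((-23, 25), (-16, -2)) = 27.8927
d((-23, 25), (-16, -13)) = 38.6394
d((-23, 25), (-21, 11)) = 14.1421
d((-23, 25), (22, 11)) = 47.1275
d((-23, 25), (0, 20)) = 23.5372
d((-23, 25), (0, 19)) = 23.7697
d((-23, 25), (-7, 3)) = 27.2029
d((-16, -2), (-16, -13)) = 11.0
d((-16, -2), (-21, 11)) = 13.9284
d((-16, -2), (22, 11)) = 40.1622
d((-16, -2), (0, 20)) = 27.2029
d((-16, -2), (0, 19)) = 26.4008
d((-16, -2), (-7, 3)) = 10.2956
d((-16, -13), (-21, 11)) = 24.5153
d((-16, -13), (22, 11)) = 44.9444
d((-16, -13), (0, 20)) = 36.6742
d((-16, -13), (0, 19)) = 35.7771
d((-16, -13), (-7, 3)) = 18.3576
d((-21, 11), (22, 11)) = 43.0
d((-21, 11), (0, 20)) = 22.8473
d((-21, 11), (0, 19)) = 22.4722
d((-21, 11), (-7, 3)) = 16.1245
d((22, 11), (0, 20)) = 23.7697
d((22, 11), (0, 19)) = 23.4094
d((22, 11), (-7, 3)) = 30.0832
d((0, 20), (0, 19)) = 1.0 <-- minimum
d((0, 20), (-7, 3)) = 18.3848
d((0, 19), (-7, 3)) = 17.4642

Closest pair: (0, 20) and (0, 19) with distance 1.0

The closest pair is (0, 20) and (0, 19) with Euclidean distance 1.0. For 8 points, brute-force pairwise comparison is shown above. For large n, the divide-and-conquer algorithm (sort by x, recurse on halves, check the dividing strip) achieves O(n log n).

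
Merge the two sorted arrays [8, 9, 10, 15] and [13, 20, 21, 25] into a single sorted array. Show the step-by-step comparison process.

Merging process:

Compare 8 vs 13: take 8 from left. Merged: [8]
Compare 9 vs 13: take 9 from left. Merged: [8, 9]
Compare 10 vs 13: take 10 from left. Merged: [8, 9, 10]
Compare 15 vs 13: take 13 from right. Merged: [8, 9, 10, 13]
Compare 15 vs 20: take 15 from left. Merged: [8, 9, 10, 13, 15]
Append remaining from right: [20, 21, 25]. Merged: [8, 9, 10, 13, 15, 20, 21, 25]

Final merged array: [8, 9, 10, 13, 15, 20, 21, 25]
Total comparisons: 5

The merged array is [8, 9, 10, 13, 15, 20, 21, 25], requiring 5 comparisons. The merge step runs in O(n) time where n is the total number of elements.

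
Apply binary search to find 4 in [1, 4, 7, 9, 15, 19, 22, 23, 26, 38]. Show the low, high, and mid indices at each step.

Binary search for 4 in [1, 4, 7, 9, 15, 19, 22, 23, 26, 38]:

lo=0, hi=9, mid=4, arr[mid]=15 -> 15 > 4, search left half
lo=0, hi=3, mid=1, arr[mid]=4 -> Found target at index 1!

Binary search finds 4 at index 1 after 2 comparisons. The search repeatedly halves the search space by comparing with the middle element.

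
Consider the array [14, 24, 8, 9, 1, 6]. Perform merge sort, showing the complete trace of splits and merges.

Merge sort trace:

Split: [14, 24, 8, 9, 1, 6] -> [14, 24, 8] and [9, 1, 6]
  Split: [14, 24, 8] -> [14] and [24, 8]
    Split: [24, 8] -> [24] and [8]
    Merge: [24] + [8] -> [8, 24]
  Merge: [14] + [8, 24] -> [8, 14, 24]
  Split: [9, 1, 6] -> [9] and [1, 6]
    Split: [1, 6] -> [1] and [6]
    Merge: [1] + [6] -> [1, 6]
  Merge: [9] + [1, 6] -> [1, 6, 9]
Merge: [8, 14, 24] + [1, 6, 9] -> [1, 6, 8, 9, 14, 24]

Final sorted array: [1, 6, 8, 9, 14, 24]

The merge sort proceeds by recursively splitting the array and merging sorted halves.
After all merges, the sorted array is [1, 6, 8, 9, 14, 24].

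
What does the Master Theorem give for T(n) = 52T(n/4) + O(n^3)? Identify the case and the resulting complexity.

Master Theorem for T(n) = 52T(n/4) + O(n^3):

a = 52, b = 4, c = 3
log_b(a) = log_4(52) = 2.8502

Case 3: c = 3 > log_4(52) = 2.8502
T(n) = O(n^3) = O(n^3)

For T(n) = 52T(n/4) + O(n^3): log_4(52) = 2.8502. This is Case 3 of the Master Theorem (c > log_b(a), work dominated by root), giving O(n^3).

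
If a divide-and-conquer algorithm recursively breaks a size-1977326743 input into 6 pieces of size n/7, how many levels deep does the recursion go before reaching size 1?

For divide and conquer with division factor 7:

Problem sizes at each level:
Level 0: 1977326743
Level 1: 282475249
Level 2: 40353607
Level 3: 5764801
Level 4: 823543
Level 5: 117649
Level 6: 16807
Level 7: 2401
Level 8: 343
Level 9: 49
Level 10: 7
Level 11: 1

The root is level 0 and the size-1 base case is level 11 (the tree spans levels 0 through 11, i.e. 12 levels counting the root), so the depth is the number of divisions: log_7(1977326743) = 11

The recursion tree depth is log_7(1977326743) = 11. At each level, the problem size is divided by 7, so it takes 11 divisions to reduce to a base case of size 1. The algorithm makes 6 recursive calls at each level.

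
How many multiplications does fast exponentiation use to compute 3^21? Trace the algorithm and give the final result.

Computing 3^21 by squaring (build up from 3^1; each line after the first costs one multiplication):

3^1 = 3
3^2 = (3^1)^2 = 3^2 = 9
3^4 = (3^2)^2 = 9^2 = 81
3^5 = 3 * 3^4 = 3 * 81 = 243
3^10 = (3^5)^2 = 243^2 = 59049
3^20 = (3^10)^2 = 59049^2 = 3486784401
3^21 = 3 * 3^20 = 3 * 3486784401 = 10460353203

Result: 10460353203
Multiplications needed: 6 (6 lines after 3^1)

3^21 = 10460353203. Using exponentiation by squaring, this requires 6 multiplications. The key idea: if the exponent is even, square the half-power; if odd, multiply by the base once.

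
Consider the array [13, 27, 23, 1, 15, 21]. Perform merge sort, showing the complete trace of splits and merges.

Merge sort trace:

Split: [13, 27, 23, 1, 15, 21] -> [13, 27, 23] and [1, 15, 21]
  Split: [13, 27, 23] -> [13] and [27, 23]
    Split: [27, 23] -> [27] and [23]
    Merge: [27] + [23] -> [23, 27]
  Merge: [13] + [23, 27] -> [13, 23, 27]
  Split: [1, 15, 21] -> [1] and [15, 21]
    Split: [15, 21] -> [15] and [21]
    Merge: [15] + [21] -> [15, 21]
  Merge: [1] + [15, 21] -> [1, 15, 21]
Merge: [13, 23, 27] + [1, 15, 21] -> [1, 13, 15, 21, 23, 27]

Final sorted array: [1, 13, 15, 21, 23, 27]

The merge sort proceeds by recursively splitting the array and merging sorted halves.
After all merges, the sorted array is [1, 13, 15, 21, 23, 27].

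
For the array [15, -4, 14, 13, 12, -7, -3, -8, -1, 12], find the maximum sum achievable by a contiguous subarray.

Using Kadane's algorithm on [15, -4, 14, 13, 12, -7, -3, -8, -1, 12]:

Scanning through the array:
Position 1 (value -4): max_ending_here = 11, max_so_far = 15
Position 2 (value 14): max_ending_here = 25, max_so_far = 25
Position 3 (value 13): max_ending_here = 38, max_so_far = 38
Position 4 (value 12): max_ending_here = 50, max_so_far = 50
Position 5 (value -7): max_ending_here = 43, max_so_far = 50
Position 6 (value -3): max_ending_here = 40, max_so_far = 50
Position 7 (value -8): max_ending_here = 32, max_so_far = 50
Position 8 (value -1): max_ending_here = 31, max_so_far = 50
Position 9 (value 12): max_ending_here = 43, max_so_far = 50

Maximum subarray: [15, -4, 14, 13, 12]
Maximum sum: 50

The maximum subarray is [15, -4, 14, 13, 12] with sum 50. This subarray runs from index 0 to index 4.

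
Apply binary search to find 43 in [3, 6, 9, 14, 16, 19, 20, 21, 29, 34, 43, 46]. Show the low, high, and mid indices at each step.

Binary search for 43 in [3, 6, 9, 14, 16, 19, 20, 21, 29, 34, 43, 46]:

lo=0, hi=11, mid=5, arr[mid]=19 -> 19 < 43, search right half
lo=6, hi=11, mid=8, arr[mid]=29 -> 29 < 43, search right half
lo=9, hi=11, mid=10, arr[mid]=43 -> Found target at index 10!

Binary search finds 43 at index 10 after 3 comparisons. The search repeatedly halves the search space by comparing with the middle element.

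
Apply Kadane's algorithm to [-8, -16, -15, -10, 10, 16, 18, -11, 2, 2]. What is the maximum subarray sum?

Using Kadane's algorithm on [-8, -16, -15, -10, 10, 16, 18, -11, 2, 2]:

Scanning through the array:
Position 1 (value -16): max_ending_here = -16, max_so_far = -8
Position 2 (value -15): max_ending_here = -15, max_so_far = -8
Position 3 (value -10): max_ending_here = -10, max_so_far = -8
Position 4 (value 10): max_ending_here = 10, max_so_far = 10
Position 5 (value 16): max_ending_here = 26, max_so_far = 26
Position 6 (value 18): max_ending_here = 44, max_so_far = 44
Position 7 (value -11): max_ending_here = 33, max_so_far = 44
Position 8 (value 2): max_ending_here = 35, max_so_far = 44
Position 9 (value 2): max_ending_here = 37, max_so_far = 44

Maximum subarray: [10, 16, 18]
Maximum sum: 44

The maximum subarray is [10, 16, 18] with sum 44. This subarray runs from index 4 to index 6.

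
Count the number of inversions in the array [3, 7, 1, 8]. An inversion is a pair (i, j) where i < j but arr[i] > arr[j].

Finding inversions in [3, 7, 1, 8]:

(0, 2): arr[0]=3 > arr[2]=1
(1, 2): arr[1]=7 > arr[2]=1

Total inversions: 2

The array has 2 inversion(s): (0,2), (1,2). Each pair (i,j) satisfies i < j and arr[i] > arr[j].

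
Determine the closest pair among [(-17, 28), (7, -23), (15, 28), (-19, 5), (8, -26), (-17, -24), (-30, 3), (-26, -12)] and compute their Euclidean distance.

Computing all pairwise distances among 8 points:

d((-17, 28), (7, -23)) = 56.3649
d((-17, 28), (15, 28)) = 32.0
d((-17, 28), (-19, 5)) = 23.0868
d((-17, 28), (8, -26)) = 59.5063
d((-17, 28), (-17, -24)) = 52.0
d((-17, 28), (-30, 3)) = 28.178
d((-17, 28), (-26, -12)) = 41.0
d((7, -23), (15, 28)) = 51.6236
d((7, -23), (-19, 5)) = 38.2099
d((7, -23), (8, -26)) = 3.1623 <-- minimum
d((7, -23), (-17, -24)) = 24.0208
d((7, -23), (-30, 3)) = 45.2217
d((7, -23), (-26, -12)) = 34.7851
d((15, 28), (-19, 5)) = 41.0488
d((15, 28), (8, -26)) = 54.4518
d((15, 28), (-17, -24)) = 61.0574
d((15, 28), (-30, 3)) = 51.4782
d((15, 28), (-26, -12)) = 57.28
d((-19, 5), (8, -26)) = 41.1096
d((-19, 5), (-17, -24)) = 29.0689
d((-19, 5), (-30, 3)) = 11.1803
d((-19, 5), (-26, -12)) = 18.3848
d((8, -26), (-17, -24)) = 25.0799
d((8, -26), (-30, 3)) = 47.8017
d((8, -26), (-26, -12)) = 36.7696
d((-17, -24), (-30, 3)) = 29.9666
d((-17, -24), (-26, -12)) = 15.0
d((-30, 3), (-26, -12)) = 15.5242

Closest pair: (7, -23) and (8, -26) with distance 3.1623

The closest pair is (7, -23) and (8, -26) with Euclidean distance 3.1623. For 8 points, brute-force pairwise comparison is shown above. For large n, the divide-and-conquer algorithm (sort by x, recurse on halves, check the dividing strip) achieves O(n log n).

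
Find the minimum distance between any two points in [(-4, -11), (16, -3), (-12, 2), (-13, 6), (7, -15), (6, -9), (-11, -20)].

Computing all pairwise distances among 7 points:

d((-4, -11), (16, -3)) = 21.5407
d((-4, -11), (-12, 2)) = 15.2643
d((-4, -11), (-13, 6)) = 19.2354
d((-4, -11), (7, -15)) = 11.7047
d((-4, -11), (6, -9)) = 10.198
d((-4, -11), (-11, -20)) = 11.4018
d((16, -3), (-12, 2)) = 28.4429
d((16, -3), (-13, 6)) = 30.3645
d((16, -3), (7, -15)) = 15.0
d((16, -3), (6, -9)) = 11.6619
d((16, -3), (-11, -20)) = 31.9061
d((-12, 2), (-13, 6)) = 4.1231 <-- minimum
d((-12, 2), (7, -15)) = 25.4951
d((-12, 2), (6, -9)) = 21.095
d((-12, 2), (-11, -20)) = 22.0227
d((-13, 6), (7, -15)) = 29.0
d((-13, 6), (6, -9)) = 24.2074
d((-13, 6), (-11, -20)) = 26.0768
d((7, -15), (6, -9)) = 6.0828
d((7, -15), (-11, -20)) = 18.6815
d((6, -9), (-11, -20)) = 20.2485

Closest pair: (-12, 2) and (-13, 6) with distance 4.1231

The closest pair is (-12, 2) and (-13, 6) with Euclidean distance 4.1231. For 7 points, brute-force pairwise comparison is shown above. For large n, the divide-and-conquer algorithm (sort by x, recurse on halves, check the dividing strip) achieves O(n log n).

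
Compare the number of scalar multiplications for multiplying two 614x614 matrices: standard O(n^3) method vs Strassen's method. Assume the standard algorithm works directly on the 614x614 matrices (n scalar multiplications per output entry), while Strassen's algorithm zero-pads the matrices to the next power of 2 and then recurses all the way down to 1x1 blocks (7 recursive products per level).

Matrix multiplication for 614x614 matrices:

Strassen's algorithm requires power-of-2 dimensions. Pad 614x614 to 1024x1024 (next power of 2).

Standard algorithm: 614^3 = 231475544 multiplications
Strassen's algorithm: 7^(log2(1024)) = 7^10 = 282475249 multiplications
Difference: 231475544 - 282475249 = -50999705 (Strassen uses MORE here due to padding overhead — for small or just-over-power-of-2 n, padding can outweigh the per-level savings)

Standard: 231475544 multiplications (614^3). Strassen: 282475249 multiplications (7^10, after padding to 1024x1024). Strassen reduces 8 recursive multiplications to 7 at each level.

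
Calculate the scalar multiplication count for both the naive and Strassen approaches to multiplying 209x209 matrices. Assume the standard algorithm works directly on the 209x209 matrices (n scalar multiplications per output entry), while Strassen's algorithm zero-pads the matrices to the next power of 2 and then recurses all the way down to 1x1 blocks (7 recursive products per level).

Matrix multiplication for 209x209 matrices:

Strassen's algorithm requires power-of-2 dimensions. Pad 209x209 to 256x256 (next power of 2).

Standard algorithm: 209^3 = 9129329 multiplications
Strassen's algorithm: 7^(log2(256)) = 7^8 = 5764801 multiplications
Savings: 9129329 - 5764801 = 3364528 multiplications

Standard: 9129329 multiplications (209^3). Strassen: 5764801 multiplications (7^8, after padding to 256x256). Strassen reduces 8 recursive multiplications to 7 at each level.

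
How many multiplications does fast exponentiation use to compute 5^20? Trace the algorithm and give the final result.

Computing 5^20 by squaring (build up from 5^1; each line after the first costs one multiplication):

5^1 = 5
5^2 = (5^1)^2 = 5^2 = 25
5^4 = (5^2)^2 = 25^2 = 625
5^5 = 5 * 5^4 = 5 * 625 = 3125
5^10 = (5^5)^2 = 3125^2 = 9765625
5^20 = (5^10)^2 = 9765625^2 = 95367431640625

Result: 95367431640625
Multiplications needed: 5 (5 lines after 5^1)

5^20 = 95367431640625. Using exponentiation by squaring, this requires 5 multiplications. The key idea: if the exponent is even, square the half-power; if odd, multiply by the base once.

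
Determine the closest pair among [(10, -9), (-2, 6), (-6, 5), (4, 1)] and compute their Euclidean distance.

Computing all pairwise distances among 4 points:

d((10, -9), (-2, 6)) = 19.2094
d((10, -9), (-6, 5)) = 21.2603
d((10, -9), (4, 1)) = 11.6619
d((-2, 6), (-6, 5)) = 4.1231 <-- minimum
d((-2, 6), (4, 1)) = 7.8102
d((-6, 5), (4, 1)) = 10.7703

Closest pair: (-2, 6) and (-6, 5) with distance 4.1231

The closest pair is (-2, 6) and (-6, 5) with Euclidean distance 4.1231. For 4 points, brute-force pairwise comparison is shown above. For large n, the divide-and-conquer algorithm (sort by x, recurse on halves, check the dividing strip) achieves O(n log n).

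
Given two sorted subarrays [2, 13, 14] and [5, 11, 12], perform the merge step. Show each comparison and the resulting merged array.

Merging process:

Compare 2 vs 5: take 2 from left. Merged: [2]
Compare 13 vs 5: take 5 from right. Merged: [2, 5]
Compare 13 vs 11: take 11 from right. Merged: [2, 5, 11]
Compare 13 vs 12: take 12 from right. Merged: [2, 5, 11, 12]
Append remaining from left: [13, 14]. Merged: [2, 5, 11, 12, 13, 14]

Final merged array: [2, 5, 11, 12, 13, 14]
Total comparisons: 4

The merged array is [2, 5, 11, 12, 13, 14], requiring 4 comparisons. The merge step runs in O(n) time where n is the total number of elements.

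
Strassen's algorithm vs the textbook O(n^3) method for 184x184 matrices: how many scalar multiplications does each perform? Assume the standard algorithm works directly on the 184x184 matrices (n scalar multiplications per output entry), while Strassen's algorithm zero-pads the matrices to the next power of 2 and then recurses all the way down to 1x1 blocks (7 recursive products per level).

Matrix multiplication for 184x184 matrices:

Strassen's algorithm requires power-of-2 dimensions. Pad 184x184 to 256x256 (next power of 2).

Standard algorithm: 184^3 = 6229504 multiplications
Strassen's algorithm: 7^(log2(256)) = 7^8 = 5764801 multiplications
Savings: 6229504 - 5764801 = 464703 multiplications

Standard: 6229504 multiplications (184^3). Strassen: 5764801 multiplications (7^8, after padding to 256x256). Strassen reduces 8 recursive multiplications to 7 at each level.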